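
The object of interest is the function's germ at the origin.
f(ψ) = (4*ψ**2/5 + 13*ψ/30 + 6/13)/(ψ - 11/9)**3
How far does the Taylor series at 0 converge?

Denominator factor (ψ - 11/9)^3: pole of order 3 at 11/9, modulus 11/9.
The radius of convergence is the smallest modulus among the singular points: 11/9.

The radius of convergence is 11/9.


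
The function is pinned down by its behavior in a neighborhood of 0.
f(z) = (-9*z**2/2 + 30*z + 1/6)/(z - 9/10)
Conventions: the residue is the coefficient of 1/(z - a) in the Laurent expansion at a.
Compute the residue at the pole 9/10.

At the order-1 pole 9/10 set g(z) = (z - (9/10))*f(z) = -9*z**2/2 + 30*z + 1/6.
Simple pole: residue = g(a) at a = 9/10, which is 14113/600.

The residue is 14113/600.


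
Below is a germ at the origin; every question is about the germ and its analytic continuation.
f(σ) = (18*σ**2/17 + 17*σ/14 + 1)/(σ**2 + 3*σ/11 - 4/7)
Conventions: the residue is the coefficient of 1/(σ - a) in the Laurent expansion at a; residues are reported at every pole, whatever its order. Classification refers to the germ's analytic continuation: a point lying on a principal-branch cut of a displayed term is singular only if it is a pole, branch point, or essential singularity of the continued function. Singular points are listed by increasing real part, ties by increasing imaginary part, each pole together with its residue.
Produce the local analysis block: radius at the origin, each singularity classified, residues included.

Radius of convergence at 0: -3/22 + (1/154)*sqrt(13993).
At -3/22 - (1/154)*sqrt(13993): a pole of order 1; residue 2423/5236 - (85175/10466764)*sqrt(13993).
At -3/22 + (1/154)*sqrt(13993): a pole of order 1; residue 2423/5236 + (85175/10466764)*sqrt(13993).

Denominator factor (σ**2 + 3*σ/11 - 4/7): discriminant 1999/847, real irrational roots -3/22 + (1/154)*sqrt(13993) and -3/22 - (1/154)*sqrt(13993); poles of order 1, moduli -3/22 + (1/154)*sqrt(13993) and 3/22 + (1/154)*sqrt(13993).
The radius of convergence is the smallest modulus among the singular points: -3/22 + (1/154)*sqrt(13993).
The factor σ**2 + 3*σ/11 - 4/7 splits as (σ - a)(σ - a') with a = -3/22 - (1/154)*sqrt(13993), a' = -3/22 + (1/154)*sqrt(13993). At the order-1 pole a set g(σ) = (σ - a)*f(σ) = [18*σ**2/17 + 17*σ/14 + 1] / (σ - a').
Simple pole: residue = g(a) at a = -3/22 - (1/154)*sqrt(13993), which is 2423/5236 - (85175/10466764)*sqrt(13993).
The factor σ**2 + 3*σ/11 - 4/7 splits as (σ - a)(σ - a') with a = -3/22 + (1/154)*sqrt(13993), a' = -3/22 - (1/154)*sqrt(13993). At the order-1 pole a set g(σ) = (σ - a)*f(σ) = [18*σ**2/17 + 17*σ/14 + 1] / (σ - a').
Simple pole: residue = g(a) at a = -3/22 + (1/154)*sqrt(13993), which is 2423/5236 + (85175/10466764)*sqrt(13993).
List the singular points by increasing real part (a conjugate pair: the negative imaginary part first).


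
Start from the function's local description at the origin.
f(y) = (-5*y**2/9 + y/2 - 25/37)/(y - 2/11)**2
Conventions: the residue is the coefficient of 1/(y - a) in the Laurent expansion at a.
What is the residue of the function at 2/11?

The residue is 59/198.

At the order-2 pole 2/11 set g(y) = (y - (2/11))^2*f(y) = -5*y**2/9 + y/2 - 25/37.
Order-2 pole: residue = g'(a); g'(2/11) = 59/198, so the residue is 59/198.


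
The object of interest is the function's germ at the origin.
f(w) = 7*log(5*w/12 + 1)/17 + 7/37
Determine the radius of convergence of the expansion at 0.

Branch term (7/17)*log(1 - w/(-12/5)): its argument vanishes at w = -12/5, a logarithmic branch point, modulus 12/5.
The radius of convergence is the smallest modulus among the singular points: 12/5.

The radius of convergence is 12/5.


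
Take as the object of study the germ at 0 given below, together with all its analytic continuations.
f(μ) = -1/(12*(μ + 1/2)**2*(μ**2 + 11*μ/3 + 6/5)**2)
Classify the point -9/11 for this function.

The point is a regular point.

Denominator factors: μ + 1/2 = -7/22 at μ = -9/11; μ**2 + 11*μ/3 + 6/5 = -684/605 at μ = -9/11 — none vanishes.
So the germ continues analytically to -9/11.


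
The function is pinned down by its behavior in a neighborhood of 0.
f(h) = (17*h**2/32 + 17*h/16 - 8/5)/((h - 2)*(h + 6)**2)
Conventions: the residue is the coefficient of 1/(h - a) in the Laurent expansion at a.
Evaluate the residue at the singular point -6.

At the order-2 pole -6 set g(h) = (h - (-6))^2*f(h) = (17*h**2/32 + 17*h/16 - 8/5)/(h - 2).
Order-2 pole: residue = g'(a); g'(-6) = 627/1280, so the residue is 627/1280.

The residue is 627/1280.


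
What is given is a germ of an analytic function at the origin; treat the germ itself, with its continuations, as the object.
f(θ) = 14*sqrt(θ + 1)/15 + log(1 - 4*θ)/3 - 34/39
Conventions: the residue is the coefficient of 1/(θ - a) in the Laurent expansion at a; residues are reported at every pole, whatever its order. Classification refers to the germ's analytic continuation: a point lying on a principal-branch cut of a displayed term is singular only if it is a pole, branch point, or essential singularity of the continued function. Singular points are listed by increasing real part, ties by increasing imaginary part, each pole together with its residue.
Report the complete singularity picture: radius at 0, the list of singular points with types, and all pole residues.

Branch term (14/15)*sqrt(1 - θ/(-1)): its argument vanishes at θ = -1, a square-root branch point, modulus 1.
Branch term (1/3)*log(1 - θ/(1/4)): its argument vanishes at θ = 1/4, a logarithmic branch point, modulus 1/4.
The radius of convergence is the smallest modulus among the singular points: 1/4.
List the singular points by increasing real part (a conjugate pair: the negative imaginary part first).

Radius of convergence at 0: 1/4.
At -1: an algebraic (square-root) branch point.
At 1/4: a logarithmic branch point.


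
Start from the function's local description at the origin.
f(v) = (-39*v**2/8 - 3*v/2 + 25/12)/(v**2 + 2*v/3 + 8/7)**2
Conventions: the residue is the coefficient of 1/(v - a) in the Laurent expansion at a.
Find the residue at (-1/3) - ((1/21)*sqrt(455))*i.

The residue is -((2259/67600)*sqrt(455))*i.

The factor v**2 + 2*v/3 + 8/7 splits as (v - a)(v - a') with a = (-1/3) - ((1/21)*sqrt(455))*i, a' = (-1/3) + ((1/21)*sqrt(455))*i. At the order-2 pole a set g(v) = (v - a)^2*f(v) = [-39*v**2/8 - 3*v/2 + 25/12] / (v - a')^2.
Order-2 pole: residue = g'(a); g'((-1/3) - ((1/21)*sqrt(455))*i) = -((2259/67600)*sqrt(455))*i, so the residue is -((2259/67600)*sqrt(455))*i.


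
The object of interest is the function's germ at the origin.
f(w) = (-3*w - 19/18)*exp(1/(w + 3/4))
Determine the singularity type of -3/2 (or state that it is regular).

The point is a regular point.

There is no denominator, hence no pole anywhere.
The essential point of exp(1/(w - (-3/4))) is -3/4, not -3/2.
So the germ continues analytically to -3/2.


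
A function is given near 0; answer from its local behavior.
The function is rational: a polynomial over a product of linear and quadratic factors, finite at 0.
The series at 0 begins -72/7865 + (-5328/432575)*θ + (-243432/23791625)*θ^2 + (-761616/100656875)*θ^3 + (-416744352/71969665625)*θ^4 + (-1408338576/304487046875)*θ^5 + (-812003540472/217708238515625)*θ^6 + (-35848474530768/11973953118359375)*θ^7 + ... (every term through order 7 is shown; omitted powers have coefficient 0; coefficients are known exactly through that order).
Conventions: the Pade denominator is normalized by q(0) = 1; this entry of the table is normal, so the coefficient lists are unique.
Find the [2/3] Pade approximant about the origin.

Taylor coefficients needed (read off): a_0 = -72/7865, a_1 = -5328/432575, a_2 = -243432/23791625, a_3 = -761616/100656875, a_4 = -416744352/71969665625, a_5 = -1408338576/304487046875.
Write the denominator as Q(θ) = 1 + q1*θ + q2*θ^2 + q3*θ^3. Requiring Q*f - P = O(θ^6) with deg P <= 2 kills the coefficients of θ^3..θ^5 in Q*f:
  θ^3: a_3 + q1*a_2 + q2*a_1 + q3*a_0 = 0, i.e. -761616/100656875 + (-243432/23791625)*q1 + (-5328/432575)*q2 + (-72/7865)*q3 = 0.
  θ^4: a_4 + q1*a_3 + q2*a_2 + q3*a_1 = 0, i.e. -416744352/71969665625 + (-761616/100656875)*q1 + (-243432/23791625)*q2 + (-5328/432575)*q3 = 0.
  θ^5: a_5 + q1*a_4 + q2*a_3 + q3*a_2 = 0, i.e. -1408338576/304487046875 + (-416744352/71969665625)*q1 + (-761616/100656875)*q2 + (-243432/23791625)*q3 = 0.
Solving this linear system: q1 = -15608/14135, q2 = 12048/31097, q3 = -3534/31097.
The numerator is Q*f truncated at degree 2: P0 = a_0 = -72/7865; P1 = a_1 + q1*a_0 = -4464/2021305; P2 = a_2 + q1*a_1 + q2*a_0 = -72/404261.

The Pade approximant has numerator coefficients [-72/7865, -4464/2021305, -72/404261]; denominator coefficients [1, -15608/14135, 12048/31097, -3534/31097].


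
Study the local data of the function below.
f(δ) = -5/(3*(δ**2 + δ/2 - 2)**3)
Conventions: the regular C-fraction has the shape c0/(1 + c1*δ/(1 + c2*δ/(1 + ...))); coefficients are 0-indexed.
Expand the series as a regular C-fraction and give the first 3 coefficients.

Taylor coefficients (expand at 0): a_0 = 5/24, a_1 = 5/32, a_2 = 25/64.
c0 = a_0 = 5/24. Peel one level at a time: if S = 1 + c*δ/S' with S'(0) = 1, then c is the δ-coefficient of S and S' = c*δ/(S - 1).
S_1 = c0/f = 1 + (-3/4)*δ + (-21/16)*δ^2 + ...; c1 = -3/4.
S_2 = c1*δ/(S_1 - 1) = 1 + (-7/4)*δ + ...; c2 = -7/4.

The regular C-fraction coefficients are [5/24, -3/4, -7/4].


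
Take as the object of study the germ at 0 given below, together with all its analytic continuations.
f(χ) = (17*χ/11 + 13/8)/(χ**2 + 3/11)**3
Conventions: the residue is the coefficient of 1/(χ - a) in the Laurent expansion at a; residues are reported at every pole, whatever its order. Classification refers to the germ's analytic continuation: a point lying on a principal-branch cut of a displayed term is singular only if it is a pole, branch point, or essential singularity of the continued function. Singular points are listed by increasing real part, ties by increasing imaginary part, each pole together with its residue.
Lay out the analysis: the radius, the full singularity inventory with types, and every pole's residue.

Denominator factor (χ**2 + 3/11)^3: discriminant -12/11, complex-conjugate roots ((1/11)*sqrt(33))*i and -((1/11)*sqrt(33))*i; poles of order 3, moduli (1/11)*sqrt(33) and (1/11)*sqrt(33).
The radius of convergence is the smallest modulus among the singular points: (1/11)*sqrt(33).
The factor χ**2 + 3/11 splits as (χ - a)(χ - a') with a = -((1/11)*sqrt(33))*i, a' = ((1/11)*sqrt(33))*i. At the order-3 pole a set g(χ) = (χ - a)^3*f(χ) = [17*χ/11 + 13/8] / (χ - a')^3.
Order-3 pole: residue = g''(a)/2; g''(-((1/11)*sqrt(33))*i) = ((1573/576)*sqrt(33))*i, so the residue is ((1573/1152)*sqrt(33))*i.
The factor χ**2 + 3/11 splits as (χ - a)(χ - a') with a = ((1/11)*sqrt(33))*i, a' = -((1/11)*sqrt(33))*i. At the order-3 pole a set g(χ) = (χ - a)^3*f(χ) = [17*χ/11 + 13/8] / (χ - a')^3.
Order-3 pole: residue = g''(a)/2; g''(((1/11)*sqrt(33))*i) = -((1573/576)*sqrt(33))*i, so the residue is -((1573/1152)*sqrt(33))*i.
List the singular points by increasing real part (a conjugate pair: the negative imaginary part first).

Radius of convergence at 0: (1/11)*sqrt(33).
At -((1/11)*sqrt(33))*i: a pole of order 3; residue ((1573/1152)*sqrt(33))*i.
At ((1/11)*sqrt(33))*i: a pole of order 3; residue -((1573/1152)*sqrt(33))*i.


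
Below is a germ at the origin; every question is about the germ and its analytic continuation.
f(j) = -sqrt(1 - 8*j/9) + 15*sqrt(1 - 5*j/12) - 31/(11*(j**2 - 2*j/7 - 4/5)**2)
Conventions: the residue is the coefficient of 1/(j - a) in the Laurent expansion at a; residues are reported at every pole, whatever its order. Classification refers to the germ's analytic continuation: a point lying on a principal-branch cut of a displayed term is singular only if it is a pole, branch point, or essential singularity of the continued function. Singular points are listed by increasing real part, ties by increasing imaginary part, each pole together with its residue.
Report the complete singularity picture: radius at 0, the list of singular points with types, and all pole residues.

Radius of convergence at 0: -1/7 + (1/35)*sqrt(1005).
At 1/7 - (1/35)*sqrt(1005): a pole of order 2; residue -(53165/1777644)*sqrt(1005).
At 1/7 + (1/35)*sqrt(1005): a pole of order 2; residue (53165/1777644)*sqrt(1005).
At 9/8: an algebraic (square-root) branch point.
At 12/5: an algebraic (square-root) branch point.

Denominator factor (j**2 - 2*j/7 - 4/5)^2: discriminant 804/245, real irrational roots 1/7 + (1/35)*sqrt(1005) and 1/7 - (1/35)*sqrt(1005); poles of order 2, moduli 1/7 + (1/35)*sqrt(1005) and -1/7 + (1/35)*sqrt(1005).
Branch term (-1)*sqrt(1 - j/(9/8)): its argument vanishes at j = 9/8, a square-root branch point, modulus 9/8.
Branch term (15)*sqrt(1 - j/(12/5)): its argument vanishes at j = 12/5, a square-root branch point, modulus 12/5.
The radius of convergence is the smallest modulus among the singular points: -1/7 + (1/35)*sqrt(1005).
The branch terms are analytic at 1/7 - (1/35)*sqrt(1005) and contribute nothing to the residue; only the rational part matters.
The factor j**2 - 2*j/7 - 4/5 splits as (j - a)(j - a') with a = 1/7 - (1/35)*sqrt(1005), a' = 1/7 + (1/35)*sqrt(1005). At the order-2 pole a set g(j) = (j - a)^2*(rational part) = [-31/11] / (j - a')^2.
Order-2 pole: residue = g'(a); g'(1/7 - (1/35)*sqrt(1005)) = -(53165/1777644)*sqrt(1005), so the residue is -(53165/1777644)*sqrt(1005).
The branch terms are analytic at 1/7 + (1/35)*sqrt(1005) and contribute nothing to the residue; only the rational part matters.
The factor j**2 - 2*j/7 - 4/5 splits as (j - a)(j - a') with a = 1/7 + (1/35)*sqrt(1005), a' = 1/7 - (1/35)*sqrt(1005). At the order-2 pole a set g(j) = (j - a)^2*(rational part) = [-31/11] / (j - a')^2.
Order-2 pole: residue = g'(a); g'(1/7 + (1/35)*sqrt(1005)) = (53165/1777644)*sqrt(1005), so the residue is (53165/1777644)*sqrt(1005).
List the singular points by increasing real part (a conjugate pair: the negative imaginary part first).


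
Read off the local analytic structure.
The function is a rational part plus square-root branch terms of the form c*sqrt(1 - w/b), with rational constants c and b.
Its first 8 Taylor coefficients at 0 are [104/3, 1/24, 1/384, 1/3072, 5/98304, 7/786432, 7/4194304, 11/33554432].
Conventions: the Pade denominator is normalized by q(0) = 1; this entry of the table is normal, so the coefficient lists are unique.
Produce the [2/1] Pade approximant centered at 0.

The Pade approximant has numerator coefficients [104/3, -103/24, -1/384]; denominator coefficients [1, -1/8].

Taylor coefficients needed (read off): a_0 = 104/3, a_1 = 1/24, a_2 = 1/384, a_3 = 1/3072.
Write the denominator as Q(w) = 1 + q1*w. Requiring Q*f - P = O(w^4) with deg P <= 2 kills the coefficients of w^3..w^3 in Q*f:
  w^3: a_3 + q1*a_2 = 0, i.e. 1/3072 + (1/384)*q1 = 0.
Solving this linear system: q1 = -1/8.
The numerator is Q*f truncated at degree 2: P0 = a_0 = 104/3; P1 = a_1 + q1*a_0 = -103/24; P2 = a_2 + q1*a_1 = -1/384.


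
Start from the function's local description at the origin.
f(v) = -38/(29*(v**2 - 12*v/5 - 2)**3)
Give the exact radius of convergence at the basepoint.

The radius of convergence is -6/5 + (1/5)*sqrt(86).

Denominator factor (v**2 - 12*v/5 - 2)^3: discriminant 344/25, real irrational roots 6/5 + (1/5)*sqrt(86) and 6/5 - (1/5)*sqrt(86); poles of order 3, moduli 6/5 + (1/5)*sqrt(86) and -6/5 + (1/5)*sqrt(86).
The radius of convergence is the smallest modulus among the singular points: -6/5 + (1/5)*sqrt(86).


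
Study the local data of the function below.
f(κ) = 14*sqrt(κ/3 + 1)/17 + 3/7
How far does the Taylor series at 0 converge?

The radius of convergence is 3.

Branch term (14/17)*sqrt(1 - κ/(-3)): its argument vanishes at κ = -3, a square-root branch point, modulus 3.
The radius of convergence is the smallest modulus among the singular points: 3.


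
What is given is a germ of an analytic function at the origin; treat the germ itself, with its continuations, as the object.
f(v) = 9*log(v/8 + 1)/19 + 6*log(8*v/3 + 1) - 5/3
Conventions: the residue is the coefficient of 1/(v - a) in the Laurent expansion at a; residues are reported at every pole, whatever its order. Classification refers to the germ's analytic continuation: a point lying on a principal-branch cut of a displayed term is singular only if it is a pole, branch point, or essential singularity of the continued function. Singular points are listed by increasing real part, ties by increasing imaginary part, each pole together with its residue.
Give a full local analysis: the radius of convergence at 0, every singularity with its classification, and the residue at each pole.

Radius of convergence at 0: 3/8.
At -8: a logarithmic branch point.
At -3/8: a logarithmic branch point.

Branch term (6)*log(1 - v/(-3/8)): its argument vanishes at v = -3/8, a logarithmic branch point, modulus 3/8.
Branch term (9/19)*log(1 - v/(-8)): its argument vanishes at v = -8, a logarithmic branch point, modulus 8.
The radius of convergence is the smallest modulus among the singular points: 3/8.
List the singular points by increasing real part (a conjugate pair: the negative imaginary part first).


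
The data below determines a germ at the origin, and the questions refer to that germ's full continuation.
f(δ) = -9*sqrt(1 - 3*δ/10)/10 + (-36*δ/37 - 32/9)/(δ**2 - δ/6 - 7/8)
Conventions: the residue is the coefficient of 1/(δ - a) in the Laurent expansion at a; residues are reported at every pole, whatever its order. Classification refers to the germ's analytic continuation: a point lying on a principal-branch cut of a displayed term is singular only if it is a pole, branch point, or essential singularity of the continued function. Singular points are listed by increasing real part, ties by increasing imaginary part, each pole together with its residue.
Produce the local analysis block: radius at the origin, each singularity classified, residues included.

Radius of convergence at 0: -1/12 + (1/12)*sqrt(127).
At 1/12 - (1/12)*sqrt(127): a pole of order 1; residue -18/37 + (2422/14097)*sqrt(127).
At 1/12 + (1/12)*sqrt(127): a pole of order 1; residue -18/37 - (2422/14097)*sqrt(127).
At 10/3: an algebraic (square-root) branch point.

Denominator factor (δ**2 - δ/6 - 7/8): discriminant 127/36, real irrational roots 1/12 + (1/12)*sqrt(127) and 1/12 - (1/12)*sqrt(127); poles of order 1, moduli 1/12 + (1/12)*sqrt(127) and -1/12 + (1/12)*sqrt(127).
Branch term (-9/10)*sqrt(1 - δ/(10/3)): its argument vanishes at δ = 10/3, a square-root branch point, modulus 10/3.
The radius of convergence is the smallest modulus among the singular points: -1/12 + (1/12)*sqrt(127).
The branch term is analytic at 1/12 - (1/12)*sqrt(127) and contributes nothing to the residue; only the rational part matters.
The factor δ**2 - δ/6 - 7/8 splits as (δ - a)(δ - a') with a = 1/12 - (1/12)*sqrt(127), a' = 1/12 + (1/12)*sqrt(127). At the order-1 pole a set g(δ) = (δ - a)*(rational part) = [-36*δ/37 - 32/9] / (δ - a').
Simple pole: residue = g(a) at a = 1/12 - (1/12)*sqrt(127), which is -18/37 + (2422/14097)*sqrt(127).
The branch term is analytic at 1/12 + (1/12)*sqrt(127) and contributes nothing to the residue; only the rational part matters.
The factor δ**2 - δ/6 - 7/8 splits as (δ - a)(δ - a') with a = 1/12 + (1/12)*sqrt(127), a' = 1/12 - (1/12)*sqrt(127). At the order-1 pole a set g(δ) = (δ - a)*(rational part) = [-36*δ/37 - 32/9] / (δ - a').
Simple pole: residue = g(a) at a = 1/12 + (1/12)*sqrt(127), which is -18/37 - (2422/14097)*sqrt(127).
List the singular points by increasing real part (a conjugate pair: the negative imaginary part first).


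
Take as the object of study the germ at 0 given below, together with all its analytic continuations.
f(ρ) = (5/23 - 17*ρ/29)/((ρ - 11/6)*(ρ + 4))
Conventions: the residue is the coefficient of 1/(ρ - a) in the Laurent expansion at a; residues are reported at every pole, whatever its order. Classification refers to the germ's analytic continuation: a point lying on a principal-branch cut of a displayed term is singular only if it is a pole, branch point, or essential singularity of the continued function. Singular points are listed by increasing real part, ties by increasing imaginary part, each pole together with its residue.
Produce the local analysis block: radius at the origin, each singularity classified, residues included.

Radius of convergence at 0: 11/6.
At -4: a pole of order 1; residue -10254/23345.
At 11/6: a pole of order 1; residue -3431/23345.

Denominator factor (ρ - 11/6): pole of order 1 at 11/6, modulus 11/6.
Denominator factor (ρ + 4): pole of order 1 at -4, modulus 4.
The radius of convergence is the smallest modulus among the singular points: 11/6.
At the order-1 pole -4 set g(ρ) = (ρ - (-4))*f(ρ) = (5/23 - 17*ρ/29)/(ρ - 11/6).
Simple pole: residue = g(a) at a = -4, which is -10254/23345.
At the order-1 pole 11/6 set g(ρ) = (ρ - (11/6))*f(ρ) = (5/23 - 17*ρ/29)/(ρ + 4).
Simple pole: residue = g(a) at a = 11/6, which is -3431/23345.
List the singular points by increasing real part (a conjugate pair: the negative imaginary part first).


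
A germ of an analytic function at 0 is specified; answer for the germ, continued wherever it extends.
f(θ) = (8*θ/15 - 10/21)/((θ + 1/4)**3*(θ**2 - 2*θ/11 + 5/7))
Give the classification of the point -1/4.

The denominator factor θ + 1/4 vanishes at -1/4 and appears to the power 3; the numerator there equals -64/105, nonzero, and no other factor vanishes.
Hence a pole whose order is the multiplicity, 3.

The point is a pole of order 3.


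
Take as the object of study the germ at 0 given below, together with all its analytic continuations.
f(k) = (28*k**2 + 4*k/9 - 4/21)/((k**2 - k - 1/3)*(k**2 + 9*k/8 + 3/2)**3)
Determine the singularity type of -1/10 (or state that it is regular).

The point is a regular point.

Denominator factors: k**2 - k - 1/3 = -67/300 at k = -1/10; k**2 + 9*k/8 + 3/2 = 559/400 at k = -1/10 — none vanishes.
So the germ continues analytically to -1/10.


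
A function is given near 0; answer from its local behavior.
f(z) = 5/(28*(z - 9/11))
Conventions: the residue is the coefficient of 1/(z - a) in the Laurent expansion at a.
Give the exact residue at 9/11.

At the order-1 pole 9/11 set g(z) = (z - (9/11))*f(z) = 5/28.
Simple pole: residue = g(a) at a = 9/11, which is 5/28.

The residue is 5/28.


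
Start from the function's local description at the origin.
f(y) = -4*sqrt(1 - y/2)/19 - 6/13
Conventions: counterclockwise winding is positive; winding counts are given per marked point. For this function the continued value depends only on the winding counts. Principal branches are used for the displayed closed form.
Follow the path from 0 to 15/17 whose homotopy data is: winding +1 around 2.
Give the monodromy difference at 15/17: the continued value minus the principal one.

The rational part is single-valued and drops out of the difference; each branch term changes only by its own monodromy.
(-4/19)*sqrt(1 - y/(2)): winding +1 is odd, the square root flips sign, contributing -2*(-4/19)*sqrt(1 - (15/17)/(2)) = -2*(-4/19)*sqrt(19/34) = (4/323)*sqrt(646).
Summing the contributions at y = 15/17 gives (4/323)*sqrt(646).

Continued minus principal equals (4/323)*sqrt(646).


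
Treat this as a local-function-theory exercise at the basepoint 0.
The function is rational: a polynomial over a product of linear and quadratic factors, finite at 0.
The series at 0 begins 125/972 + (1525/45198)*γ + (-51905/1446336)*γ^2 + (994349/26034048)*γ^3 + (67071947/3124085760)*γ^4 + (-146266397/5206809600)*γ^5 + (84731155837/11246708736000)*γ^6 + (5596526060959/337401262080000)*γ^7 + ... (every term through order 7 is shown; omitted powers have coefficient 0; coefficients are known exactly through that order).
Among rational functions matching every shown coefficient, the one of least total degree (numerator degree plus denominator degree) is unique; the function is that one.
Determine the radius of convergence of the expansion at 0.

No rational of total degree below 5 reproduces all 8 coefficients; solving the [1/4] Pade equations on them gives f(γ) = (γ/31 + 10/9)/((γ - 12/5)**2*(γ**2 + 9*γ/10 + 3/2)), whose expansion matches every shown term.
Denominator factor (γ**2 + 9*γ/10 + 3/2): discriminant -519/100, complex-conjugate roots (-9/20) + ((1/20)*sqrt(519))*i and (-9/20) - ((1/20)*sqrt(519))*i; poles of order 1, moduli (1/2)*sqrt(6) and (1/2)*sqrt(6).
Denominator factor (γ - 12/5)^2: pole of order 2 at 12/5, modulus 12/5.
The radius of convergence is the smallest modulus among the singular points: (1/2)*sqrt(6).

The radius of convergence is (1/2)*sqrt(6).


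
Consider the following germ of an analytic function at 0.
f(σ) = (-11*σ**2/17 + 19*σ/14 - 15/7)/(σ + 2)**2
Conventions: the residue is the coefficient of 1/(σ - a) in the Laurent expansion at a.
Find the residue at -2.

The residue is 939/238.

At the order-2 pole -2 set g(σ) = (σ - (-2))^2*f(σ) = -11*σ**2/17 + 19*σ/14 - 15/7.
Order-2 pole: residue = g'(a); g'(-2) = 939/238, so the residue is 939/238.


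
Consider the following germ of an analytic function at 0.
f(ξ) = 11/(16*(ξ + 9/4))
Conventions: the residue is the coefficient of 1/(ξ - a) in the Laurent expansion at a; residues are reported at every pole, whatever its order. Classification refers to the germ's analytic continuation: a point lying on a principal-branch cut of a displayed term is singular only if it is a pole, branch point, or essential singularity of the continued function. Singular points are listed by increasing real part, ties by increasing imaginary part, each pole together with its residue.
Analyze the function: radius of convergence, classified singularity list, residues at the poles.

Denominator factor (ξ + 9/4): pole of order 1 at -9/4, modulus 9/4.
The radius of convergence is the smallest modulus among the singular points: 9/4.
At the order-1 pole -9/4 set g(ξ) = (ξ - (-9/4))*f(ξ) = 11/16.
Simple pole: residue = g(a) at a = -9/4, which is 11/16.

Radius of convergence at 0: 9/4.
At -9/4: a pole of order 1; residue 11/16.


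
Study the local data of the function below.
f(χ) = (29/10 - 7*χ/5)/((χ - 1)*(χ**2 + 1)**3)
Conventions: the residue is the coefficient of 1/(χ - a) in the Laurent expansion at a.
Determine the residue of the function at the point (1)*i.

The factor χ**2 + 1 splits as (χ - a)(χ - a') with a = (1)*i, a' = -(1)*i. At the order-3 pole a set g(χ) = (χ - a)^3*f(χ) = [(29/10 - 7*χ/5)/(χ - 1)] / (χ - a')^3.
Order-3 pole: residue = g''(a)/2; g''((1)*i) = (-3/16) + (189/160)*i, so the residue is (-3/32) + (189/320)*i.

The residue is (-3/32) + (189/320)*i.


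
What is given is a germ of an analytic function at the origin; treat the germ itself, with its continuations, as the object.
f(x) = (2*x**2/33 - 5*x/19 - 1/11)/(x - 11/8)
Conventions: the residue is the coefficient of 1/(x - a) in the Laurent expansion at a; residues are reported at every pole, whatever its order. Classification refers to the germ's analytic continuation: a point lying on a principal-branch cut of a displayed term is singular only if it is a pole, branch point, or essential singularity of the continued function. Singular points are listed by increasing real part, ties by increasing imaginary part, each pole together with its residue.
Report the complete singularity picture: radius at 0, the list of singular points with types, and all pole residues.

Denominator factor (x - 11/8): pole of order 1 at 11/8, modulus 11/8.
The radius of convergence is the smallest modulus among the singular points: 11/8.
At the order-1 pole 11/8 set g(x) = (x - (11/8))*f(x) = 2*x**2/33 - 5*x/19 - 1/11.
Simple pole: residue = g(a) at a = 11/8, which is -6785/20064.

Radius of convergence at 0: 11/8.
At 11/8: a pole of order 1; residue -6785/20064.


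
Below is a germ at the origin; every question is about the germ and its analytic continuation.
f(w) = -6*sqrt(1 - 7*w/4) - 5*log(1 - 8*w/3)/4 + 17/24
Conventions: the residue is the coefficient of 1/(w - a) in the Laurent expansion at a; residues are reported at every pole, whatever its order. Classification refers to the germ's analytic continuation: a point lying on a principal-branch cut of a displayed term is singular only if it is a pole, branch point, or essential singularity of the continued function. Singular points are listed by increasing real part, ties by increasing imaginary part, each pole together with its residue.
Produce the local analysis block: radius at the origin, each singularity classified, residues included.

Branch term (-5/4)*log(1 - w/(3/8)): its argument vanishes at w = 3/8, a logarithmic branch point, modulus 3/8.
Branch term (-6)*sqrt(1 - w/(4/7)): its argument vanishes at w = 4/7, a square-root branch point, modulus 4/7.
The radius of convergence is the smallest modulus among the singular points: 3/8.
List the singular points by increasing real part (a conjugate pair: the negative imaginary part first).

Radius of convergence at 0: 3/8.
At 3/8: a logarithmic branch point.
At 4/7: an algebraic (square-root) branch point.


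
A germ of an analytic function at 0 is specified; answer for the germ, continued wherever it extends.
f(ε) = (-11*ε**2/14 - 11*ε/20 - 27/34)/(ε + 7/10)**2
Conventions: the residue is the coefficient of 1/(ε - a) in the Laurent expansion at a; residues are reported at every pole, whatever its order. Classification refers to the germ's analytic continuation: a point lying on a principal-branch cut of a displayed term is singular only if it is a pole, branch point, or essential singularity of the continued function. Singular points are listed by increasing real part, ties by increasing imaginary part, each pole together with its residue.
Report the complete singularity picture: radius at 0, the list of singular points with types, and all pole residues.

Radius of convergence at 0: 7/10.
At -7/10: a pole of order 2; residue 11/20.

Denominator factor (ε + 7/10)^2: pole of order 2 at -7/10, modulus 7/10.
The radius of convergence is the smallest modulus among the singular points: 7/10.
At the order-2 pole -7/10 set g(ε) = (ε - (-7/10))^2*f(ε) = -11*ε**2/14 - 11*ε/20 - 27/34.
Order-2 pole: residue = g'(a); g'(-7/10) = 11/20, so the residue is 11/20.


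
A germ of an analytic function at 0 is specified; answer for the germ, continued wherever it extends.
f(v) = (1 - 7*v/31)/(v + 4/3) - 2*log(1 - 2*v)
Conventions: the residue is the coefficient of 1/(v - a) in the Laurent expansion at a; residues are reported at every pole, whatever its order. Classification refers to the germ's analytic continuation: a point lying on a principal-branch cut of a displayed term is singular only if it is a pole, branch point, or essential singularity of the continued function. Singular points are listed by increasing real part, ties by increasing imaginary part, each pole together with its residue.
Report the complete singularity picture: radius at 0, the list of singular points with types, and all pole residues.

Radius of convergence at 0: 1/2.
At -4/3: a pole of order 1; residue 121/93.
At 1/2: a logarithmic branch point.

Denominator factor (v + 4/3): pole of order 1 at -4/3, modulus 4/3.
Branch term (-2)*log(1 - v/(1/2)): its argument vanishes at v = 1/2, a logarithmic branch point, modulus 1/2.
The radius of convergence is the smallest modulus among the singular points: 1/2.
The branch term is analytic at -4/3 and contributes nothing to the residue; only the rational part matters.
At the order-1 pole -4/3 set g(v) = (v - (-4/3))*(rational part) = 1 - 7*v/31.
Simple pole: residue = g(a) at a = -4/3, which is 121/93.
List the singular points by increasing real part (a conjugate pair: the negative imaginary part first).


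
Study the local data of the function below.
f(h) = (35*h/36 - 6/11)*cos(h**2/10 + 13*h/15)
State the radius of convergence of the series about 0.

The factor cos(h**2/10 + 13*h/15) is entire and contributes no finite singular point.
The polynomial part has no poles.
No finite singular points: the Taylor series at 0 converges everywhere.

The radius of convergence is infinite.


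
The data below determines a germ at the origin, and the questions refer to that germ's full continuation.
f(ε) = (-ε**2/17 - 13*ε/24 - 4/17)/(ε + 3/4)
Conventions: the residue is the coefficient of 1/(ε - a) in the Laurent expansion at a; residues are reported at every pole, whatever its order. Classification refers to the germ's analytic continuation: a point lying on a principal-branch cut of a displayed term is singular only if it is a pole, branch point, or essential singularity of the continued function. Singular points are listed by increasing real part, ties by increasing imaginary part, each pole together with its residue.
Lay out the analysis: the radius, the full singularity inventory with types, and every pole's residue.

Denominator factor (ε + 3/4): pole of order 1 at -3/4, modulus 3/4.
The radius of convergence is the smallest modulus among the singular points: 3/4.
At the order-1 pole -3/4 set g(ε) = (ε - (-3/4))*f(ε) = -ε**2/17 - 13*ε/24 - 4/17.
Simple pole: residue = g(a) at a = -3/4, which is 75/544.

Radius of convergence at 0: 3/4.
At -3/4: a pole of order 1; residue 75/544.


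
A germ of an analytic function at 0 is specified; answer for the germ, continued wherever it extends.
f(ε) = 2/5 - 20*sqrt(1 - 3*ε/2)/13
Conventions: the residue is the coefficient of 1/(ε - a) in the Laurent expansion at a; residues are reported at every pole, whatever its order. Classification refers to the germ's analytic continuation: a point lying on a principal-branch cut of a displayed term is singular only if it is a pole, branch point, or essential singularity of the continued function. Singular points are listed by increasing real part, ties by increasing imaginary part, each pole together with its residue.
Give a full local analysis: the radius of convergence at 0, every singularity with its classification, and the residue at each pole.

Radius of convergence at 0: 2/3.
At 2/3: an algebraic (square-root) branch point.

Branch term (-20/13)*sqrt(1 - ε/(2/3)): its argument vanishes at ε = 2/3, a square-root branch point, modulus 2/3.
The radius of convergence is the smallest modulus among the singular points: 2/3.


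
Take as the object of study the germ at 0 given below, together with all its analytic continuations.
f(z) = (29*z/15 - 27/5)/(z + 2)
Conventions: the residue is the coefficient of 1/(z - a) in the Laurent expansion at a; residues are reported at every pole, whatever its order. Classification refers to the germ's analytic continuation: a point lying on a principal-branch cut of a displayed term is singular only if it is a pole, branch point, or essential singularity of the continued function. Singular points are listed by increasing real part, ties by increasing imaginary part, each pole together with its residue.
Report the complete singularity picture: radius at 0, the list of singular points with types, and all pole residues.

Denominator factor (z + 2): pole of order 1 at -2, modulus 2.
The radius of convergence is the smallest modulus among the singular points: 2.
At the order-1 pole -2 set g(z) = (z - (-2))*f(z) = 29*z/15 - 27/5.
Simple pole: residue = g(a) at a = -2, which is -139/15.

Radius of convergence at 0: 2.
At -2: a pole of order 1; residue -139/15.


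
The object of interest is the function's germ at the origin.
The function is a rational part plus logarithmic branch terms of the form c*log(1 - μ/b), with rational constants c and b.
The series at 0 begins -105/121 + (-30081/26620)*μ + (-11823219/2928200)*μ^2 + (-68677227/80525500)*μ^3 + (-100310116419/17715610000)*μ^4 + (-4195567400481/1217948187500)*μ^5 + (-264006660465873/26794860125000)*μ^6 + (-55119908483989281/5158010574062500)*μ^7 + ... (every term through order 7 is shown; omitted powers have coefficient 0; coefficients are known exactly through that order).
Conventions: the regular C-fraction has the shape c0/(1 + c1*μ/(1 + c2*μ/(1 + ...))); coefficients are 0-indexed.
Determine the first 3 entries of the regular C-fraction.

Taylor coefficients (read off): a_0 = -105/121, a_1 = -30081/26620, a_2 = -11823219/2928200.
c0 = a_0 = -105/121. Peel one level at a time: if S = 1 + c*μ/S' with S'(0) = 1, then c is the μ-coefficient of S and S' = c*μ/(S - 1).
S_1 = c0/f = 1 + (-10027/7700)*μ + (-175334381/59290000)*μ^2 + ...; c1 = -10027/7700.
S_2 = c1*μ/(S_1 - 1) = 1 + (-175334381/77207900)*μ + ...; c2 = -175334381/77207900.

The regular C-fraction coefficients are [-105/121, -10027/7700, -175334381/77207900].


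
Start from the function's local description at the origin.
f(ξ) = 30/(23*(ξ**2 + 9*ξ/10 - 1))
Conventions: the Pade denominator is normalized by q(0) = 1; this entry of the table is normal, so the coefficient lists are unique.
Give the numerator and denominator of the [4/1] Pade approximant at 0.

The Pade approximant has numerator coefficients [-30/23, 758700/939803, -543000/939803, 270000/939803, -300000/939803]; denominator coefficients [1, -620649/408610].

Taylor coefficients needed (expand at 0): a_0 = -30/23, a_1 = -27/23, a_2 = -543/230, a_3 = -7587/2300, a_4 = -122583/23000, a_5 = -1861947/230000.
Write the denominator as Q(ξ) = 1 + q1*ξ. Requiring Q*f - P = O(ξ^6) with deg P <= 4 kills the coefficients of ξ^5..ξ^5 in Q*f:
  ξ^5: a_5 + q1*a_4 = 0, i.e. -1861947/230000 + (-122583/23000)*q1 = 0.
Solving this linear system: q1 = -620649/408610.
The numerator is Q*f truncated at degree 4: P0 = a_0 = -30/23; P1 = a_1 + q1*a_0 = 758700/939803; P2 = a_2 + q1*a_1 = -543000/939803; P3 = a_3 + q1*a_2 = 270000/939803; P4 = a_4 + q1*a_3 = -300000/939803.


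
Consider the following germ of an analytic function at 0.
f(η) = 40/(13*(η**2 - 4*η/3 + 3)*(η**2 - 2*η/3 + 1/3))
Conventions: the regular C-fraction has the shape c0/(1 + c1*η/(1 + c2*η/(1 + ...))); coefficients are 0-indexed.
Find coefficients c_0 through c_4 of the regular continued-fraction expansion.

Taylor coefficients (expand at 0): a_0 = 40/13, a_1 = 880/117, a_2 = 5680/1053, a_3 = -117680/9477, a_4 = -3510920/85293.
c0 = a_0 = 40/13. Peel one level at a time: if S = 1 + c*η/S' with S'(0) = 1, then c is the η-coefficient of S and S' = c*η/(S - 1).
S_1 = c0/f = 1 + (-22/9)*η + (38/9)*η^2 + ...; c1 = -22/9.
S_2 = c1*η/(S_1 - 1) = 1 + (19/11)*η + (262/121)*η^2 + ...; c2 = 19/11.
S_3 = c2*η/(S_2 - 1) = 1 + (-262/209)*η + (-9/722)*η^2 + ...; c3 = -262/209.
S_4 = c3*η/(S_3 - 1) = 1 + (-99/9956)*η + ...; c4 = -99/9956.

The regular C-fraction coefficients are [40/13, -22/9, 19/11, -262/209, -99/9956].


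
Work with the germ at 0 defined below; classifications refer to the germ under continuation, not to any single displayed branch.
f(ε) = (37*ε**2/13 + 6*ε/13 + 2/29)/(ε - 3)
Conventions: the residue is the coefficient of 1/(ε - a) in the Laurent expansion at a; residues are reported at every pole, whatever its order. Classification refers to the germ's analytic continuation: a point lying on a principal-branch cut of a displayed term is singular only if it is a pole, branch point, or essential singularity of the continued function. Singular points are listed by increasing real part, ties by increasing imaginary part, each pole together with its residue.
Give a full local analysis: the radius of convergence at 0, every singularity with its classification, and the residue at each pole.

Denominator factor (ε - 3): pole of order 1 at 3, modulus 3.
The radius of convergence is the smallest modulus among the singular points: 3.
At the order-1 pole 3 set g(ε) = (ε - (3))*f(ε) = 37*ε**2/13 + 6*ε/13 + 2/29.
Simple pole: residue = g(a) at a = 3, which is 785/29.

Radius of convergence at 0: 3.
At 3: a pole of order 1; residue 785/29.


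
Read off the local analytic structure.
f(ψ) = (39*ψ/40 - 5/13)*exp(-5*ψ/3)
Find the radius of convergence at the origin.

The radius of convergence is infinite.

The factor exp(-5*ψ/3) is entire and contributes no finite singular point.
The polynomial part has no poles.
No finite singular points: the Taylor series at 0 converges everywhere.
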